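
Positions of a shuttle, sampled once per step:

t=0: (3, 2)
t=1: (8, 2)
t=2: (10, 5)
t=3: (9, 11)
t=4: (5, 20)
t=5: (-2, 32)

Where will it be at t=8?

(-41, 86)

Taking differences between consecutive positions: (+5, +0), (+2, +3), (-1, +6), (-4, +9), (-7, +12). These grow by (-3, +3) each step.
step 6: (-2, 32) + (-10, +15) → (-12, 47)
step 7: (-12, 47) + (-13, +18) → (-25, 65)
step 8: (-25, 65) + (-16, +21) → (-41, 86)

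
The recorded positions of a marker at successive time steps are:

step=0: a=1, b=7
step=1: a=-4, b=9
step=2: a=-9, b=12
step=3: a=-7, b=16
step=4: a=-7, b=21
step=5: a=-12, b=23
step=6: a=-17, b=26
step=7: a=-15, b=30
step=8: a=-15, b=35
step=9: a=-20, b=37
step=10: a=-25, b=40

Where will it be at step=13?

The moves between consecutive positions are (-5,+2), (-5,+3), (+2,+4), (+0,+5), (-5,+2), (-5,+3), (+2,+4), (+0,+5), (-5,+2), (-5,+3); they repeat the 4-cycle [(-5,+2), (-5,+3), (+2,+4), (+0,+5)].
step 11: apply (+2,+4) → a=-23, b=44
step 12: apply (+0,+5) → a=-23, b=49
step 13: apply (-5,+2) → a=-28, b=51

a=-28, b=51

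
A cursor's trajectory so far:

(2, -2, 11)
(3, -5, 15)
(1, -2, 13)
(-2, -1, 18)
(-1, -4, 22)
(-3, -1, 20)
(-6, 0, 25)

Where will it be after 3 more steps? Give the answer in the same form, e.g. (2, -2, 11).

(-10, 1, 32)

Step-to-step displacements: (+1, -3, +4), (-2, +3, -2), (-3, +1, +5), (+1, -3, +4), (-2, +3, -2), (-3, +1, +5) — a repeating cycle of length 3.
step 7: apply (+1, -3, +4) → (-5, -3, 29)
step 8: apply (-2, +3, -2) → (-7, 0, 27)
step 9: apply (-3, +1, +5) → (-10, 1, 32)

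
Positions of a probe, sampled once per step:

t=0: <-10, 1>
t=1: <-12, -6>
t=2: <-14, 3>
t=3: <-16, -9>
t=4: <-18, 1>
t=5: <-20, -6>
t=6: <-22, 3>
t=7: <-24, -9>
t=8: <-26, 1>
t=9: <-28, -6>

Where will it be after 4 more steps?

<-36, -6>

First: linear, -2 per step → -36 at step 13.
Second: cycles through 1, -6, 3, -9 every 4 steps. Step 13 lands at position 1 of the cycle → -6.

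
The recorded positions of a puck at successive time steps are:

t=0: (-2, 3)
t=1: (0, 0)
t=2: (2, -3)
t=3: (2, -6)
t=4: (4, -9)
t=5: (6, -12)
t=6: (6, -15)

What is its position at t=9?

Differencing gives (+2, -3), (+2, -3), (+0, -3), (+2, -3), (+2, -3), (+0, -3). This is the pattern (+2, -3), (+2, -3), (+0, -3) repeated.
step 7: apply (+2, -3) → (8, -18)
step 8: apply (+2, -3) → (10, -21)
step 9: apply (+0, -3) → (10, -24)

(10, -24)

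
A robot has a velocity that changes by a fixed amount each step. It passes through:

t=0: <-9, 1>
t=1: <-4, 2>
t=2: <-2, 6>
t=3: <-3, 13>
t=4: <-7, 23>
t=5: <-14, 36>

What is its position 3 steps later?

<-53, 93>

Successive displacements: <+5, +1>, <+2, +4>, <-1, +7>, <-4, +10>, <-7, +13> — each changes by <-3, +3>.
step 6: <-14, 36> + <-10, +16> → <-24, 52>
step 7: <-24, 52> + <-13, +19> → <-37, 71>
step 8: <-37, 71> + <-16, +22> → <-53, 93>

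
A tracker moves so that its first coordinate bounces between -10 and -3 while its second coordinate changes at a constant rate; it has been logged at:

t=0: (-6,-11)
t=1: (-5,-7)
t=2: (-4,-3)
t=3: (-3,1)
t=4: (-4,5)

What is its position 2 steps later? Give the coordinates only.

(-6,13)

The first coordinate travels 1 per step and bounces off the walls at -10 and -3.
  step 5: -4 → -5
  step 6: -5 → -6
The second coordinate changes by +4 each step: at step 6 it is 13.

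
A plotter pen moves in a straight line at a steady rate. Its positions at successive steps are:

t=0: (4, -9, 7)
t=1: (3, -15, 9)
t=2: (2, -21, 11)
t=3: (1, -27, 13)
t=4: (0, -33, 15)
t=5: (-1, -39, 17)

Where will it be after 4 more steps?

(-5, -63, 25)

Constant displacement of (-1, -6, +2) per step.
step 6: (-1, -39, 17) + (-1, -6, +2) → (-2, -45, 19)
step 7: (-2, -45, 19) + (-1, -6, +2) → (-3, -51, 21)
step 8: (-3, -51, 21) + (-1, -6, +2) → (-4, -57, 23)
step 9: (-4, -57, 23) + (-1, -6, +2) → (-5, -63, 25)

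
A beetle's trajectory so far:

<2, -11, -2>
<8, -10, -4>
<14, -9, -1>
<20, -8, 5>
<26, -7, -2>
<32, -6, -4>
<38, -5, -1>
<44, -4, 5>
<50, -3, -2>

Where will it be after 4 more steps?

The first coordinate changes by +6 each step, so at step 12 it is 2 + 12·(6) = 74.
The second coordinate changes by +1 each step, so at step 12 it is -11 + 12·(1) = 1.
The third coordinate repeats the cycle [-2, -4, -1, 5] with period 4; step 12 mod 4 = 0, giving -2.

<74, 1, -2>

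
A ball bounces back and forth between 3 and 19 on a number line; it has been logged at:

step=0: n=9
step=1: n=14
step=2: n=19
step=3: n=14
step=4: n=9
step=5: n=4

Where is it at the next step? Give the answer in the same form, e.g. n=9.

n=7

The value travels 5 per step and bounces off the walls at 3 and 19.
  step 6: 4 → 7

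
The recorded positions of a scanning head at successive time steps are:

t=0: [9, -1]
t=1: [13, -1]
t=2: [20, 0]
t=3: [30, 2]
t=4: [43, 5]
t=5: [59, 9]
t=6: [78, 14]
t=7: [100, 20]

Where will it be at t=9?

First differences are [+4, +0], [+7, +1], [+10, +2], [+13, +3], [+16, +4], [+19, +5], [+22, +6]; their common second difference is [+3, +1] (constant acceleration).
step 8: [100, 20] + [+25, +7] → [125, 27]
step 9: [125, 27] + [+28, +8] → [153, 35]

[153, 35]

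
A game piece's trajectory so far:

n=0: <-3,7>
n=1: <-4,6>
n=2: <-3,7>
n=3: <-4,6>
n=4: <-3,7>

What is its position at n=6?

<-3,7>

Step-to-step displacements: <-1,-1>, <+1,+1>, <-1,-1>, <+1,+1>; each is -1× the previous.
step 5: <-3,7> + <-1,-1> → <-4,6>
step 6: <-4,6> + <+1,+1> → <-3,7>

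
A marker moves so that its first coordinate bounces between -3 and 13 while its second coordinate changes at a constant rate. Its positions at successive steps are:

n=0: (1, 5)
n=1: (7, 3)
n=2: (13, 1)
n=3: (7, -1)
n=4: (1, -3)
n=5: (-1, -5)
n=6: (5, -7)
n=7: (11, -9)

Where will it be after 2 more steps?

The first coordinate reflects between -3 and 13, moving 6 per step.
  step 8: 11 → 9
  step 9: 9 → 3
The second coordinate changes by -2 each step: at step 9 it is -13.

(3, -13)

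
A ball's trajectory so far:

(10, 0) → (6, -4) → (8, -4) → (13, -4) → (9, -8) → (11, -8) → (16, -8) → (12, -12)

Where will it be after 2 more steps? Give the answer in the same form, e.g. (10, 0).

Step-to-step displacements: (-4, -4), (+2, +0), (+5, +0), (-4, -4), (+2, +0), (+5, +0), (-4, -4) — a repeating cycle of length 3.
step 8: apply (+2, +0) → (14, -12)
step 9: apply (+5, +0) → (19, -12)

(19, -12)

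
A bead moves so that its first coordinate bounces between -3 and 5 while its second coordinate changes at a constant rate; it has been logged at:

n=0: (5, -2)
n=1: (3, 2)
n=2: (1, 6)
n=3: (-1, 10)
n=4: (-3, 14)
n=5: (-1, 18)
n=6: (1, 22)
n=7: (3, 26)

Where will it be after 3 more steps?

The first coordinate reflects between -3 and 5, moving 2 per step.
  step 8: 3 → 5
  step 9: 5 → 3
  step 10: 3 → 1
The second coordinate changes by +4 each step: at step 10 it is 38.

(1, 38)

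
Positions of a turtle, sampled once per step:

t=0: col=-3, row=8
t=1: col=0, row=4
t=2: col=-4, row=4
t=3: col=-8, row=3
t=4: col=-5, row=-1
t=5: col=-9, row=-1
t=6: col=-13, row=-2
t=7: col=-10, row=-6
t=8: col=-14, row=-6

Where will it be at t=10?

col=-15, row=-11

Differencing gives (+3,-4), (-4,+0), (-4,-1), (+3,-4), (-4,+0), (-4,-1), (+3,-4), (-4,+0). This is the pattern (+3,-4), (-4,+0), (-4,-1) repeated.
step 9: apply (-4,-1) → col=-18, row=-7
step 10: apply (+3,-4) → col=-15, row=-11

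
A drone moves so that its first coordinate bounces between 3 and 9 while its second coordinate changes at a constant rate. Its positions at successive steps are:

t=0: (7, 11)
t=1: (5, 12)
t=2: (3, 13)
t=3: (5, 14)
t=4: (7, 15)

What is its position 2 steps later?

(7, 17)

The first coordinate reflects between 3 and 9, moving 2 per step.
  step 5: 7 → 9
  step 6: 9 → 7
The second coordinate changes by +1 each step: at step 6 it is 17.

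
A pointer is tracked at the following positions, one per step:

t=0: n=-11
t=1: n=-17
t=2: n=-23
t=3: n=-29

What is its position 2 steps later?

n=-41

Constant displacement of -6 per step.
step 4: -29 − 6 → n=-35
step 5: -35 − 6 → n=-41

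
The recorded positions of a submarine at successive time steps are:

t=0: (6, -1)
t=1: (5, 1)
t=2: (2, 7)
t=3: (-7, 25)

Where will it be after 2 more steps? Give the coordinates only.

(-115, 241)

Step-to-step displacements: (-1, +2), (-3, +6), (-9, +18); each is 3× the previous.
step 4: (-7, 25) + (-27, +54) → (-34, 79)
step 5: (-34, 79) + (-81, +162) → (-115, 241)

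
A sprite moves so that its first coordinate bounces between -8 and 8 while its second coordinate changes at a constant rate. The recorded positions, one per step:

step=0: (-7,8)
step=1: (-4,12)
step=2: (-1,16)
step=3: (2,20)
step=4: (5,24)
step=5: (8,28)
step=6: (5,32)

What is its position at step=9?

The first coordinate reflects between -8 and 8, moving 3 per step.
  step 7: 5 → 2
  step 8: 2 → -1
  step 9: -1 → -4
The second coordinate changes by +4 each step: at step 9 it is 44.

(-4,44)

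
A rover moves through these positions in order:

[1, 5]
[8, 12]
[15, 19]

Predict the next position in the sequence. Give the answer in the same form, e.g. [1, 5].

Constant displacement of [+7, +7] per step.
step 3: [15, 19] + [+7, +7] → [22, 26]

[22, 26]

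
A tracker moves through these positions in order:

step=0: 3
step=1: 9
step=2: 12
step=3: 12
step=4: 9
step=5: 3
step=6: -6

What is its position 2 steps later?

-33

First differences are +6, +3, +0, -3, -6, -9; their common second difference is -3 (constant acceleration).
step 7: -6 − 12 → -18
step 8: -18 − 15 → -33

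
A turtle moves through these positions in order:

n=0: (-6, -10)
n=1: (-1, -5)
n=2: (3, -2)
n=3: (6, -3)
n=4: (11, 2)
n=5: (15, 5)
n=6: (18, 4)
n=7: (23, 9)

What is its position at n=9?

Differencing gives (+5, +5), (+4, +3), (+3, -1), (+5, +5), (+4, +3), (+3, -1), (+5, +5). This is the pattern (+5, +5), (+4, +3), (+3, -1) repeated.
step 8: apply (+4, +3) → (27, 12)
step 9: apply (+3, -1) → (30, 11)

(30, 11)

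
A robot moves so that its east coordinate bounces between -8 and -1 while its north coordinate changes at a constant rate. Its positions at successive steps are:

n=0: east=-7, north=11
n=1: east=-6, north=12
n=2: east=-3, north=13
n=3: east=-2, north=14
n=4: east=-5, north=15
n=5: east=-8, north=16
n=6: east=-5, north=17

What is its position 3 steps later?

The east coordinate reflects between -8 and -1, moving 3 per step.
  step 7: -5 → -2
  step 8: -2 → -3
  step 9: -3 → -6
The north coordinate changes by +1 each step: at step 9 it is 20.

east=-6, north=20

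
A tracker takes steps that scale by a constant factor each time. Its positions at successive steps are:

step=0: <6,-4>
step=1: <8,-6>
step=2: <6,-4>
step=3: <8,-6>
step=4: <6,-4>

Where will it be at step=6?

<6,-4>

Consecutive displacements <+2,-2>, <-2,+2>, <+2,-2>, <-2,+2> scale by a factor of -1 each step.
step 5: <6,-4> + <+2,-2> → <8,-6>
step 6: <8,-6> + <-2,+2> → <6,-4>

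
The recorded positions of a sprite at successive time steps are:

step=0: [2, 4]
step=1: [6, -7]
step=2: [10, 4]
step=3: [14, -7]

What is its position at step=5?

First: linear, +4 per step → 22 at step 5.
Second: cycles through 4, -7 every 2 steps. Step 5 lands at position 1 of the cycle → -7.

[22, -7]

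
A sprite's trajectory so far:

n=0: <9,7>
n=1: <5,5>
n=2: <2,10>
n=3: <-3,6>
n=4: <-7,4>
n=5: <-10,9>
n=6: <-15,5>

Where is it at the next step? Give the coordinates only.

Step-to-step displacements: <-4,-2>, <-3,+5>, <-5,-4>, <-4,-2>, <-3,+5>, <-5,-4> — a repeating cycle of length 3.
step 7: apply <-4,-2> → <-19,3>

<-19,3>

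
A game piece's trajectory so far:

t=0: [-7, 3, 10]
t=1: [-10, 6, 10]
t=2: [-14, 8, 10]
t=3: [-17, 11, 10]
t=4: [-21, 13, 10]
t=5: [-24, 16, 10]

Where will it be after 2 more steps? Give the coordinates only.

Differencing gives [-3, +3, +0], [-4, +2, +0], [-3, +3, +0], [-4, +2, +0], [-3, +3, +0]. This is the pattern [-3, +3, +0], [-4, +2, +0] repeated.
step 6: apply [-4, +2, +0] → [-28, 18, 10]
step 7: apply [-3, +3, +0] → [-31, 21, 10]

[-31, 21, 10]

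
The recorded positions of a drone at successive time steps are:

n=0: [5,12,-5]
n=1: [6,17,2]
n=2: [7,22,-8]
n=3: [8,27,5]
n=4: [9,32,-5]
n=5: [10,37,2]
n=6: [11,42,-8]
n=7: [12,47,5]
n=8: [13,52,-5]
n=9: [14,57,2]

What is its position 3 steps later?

[17,72,-5]

The first coordinate changes by +1 each step, so at step 12 it is 5 + 12·(1) = 17.
The second coordinate changes by +5 each step, so at step 12 it is 12 + 12·(5) = 72.
The third coordinate repeats the cycle [-5, 2, -8, 5] with period 4; step 12 mod 4 = 0, giving -5.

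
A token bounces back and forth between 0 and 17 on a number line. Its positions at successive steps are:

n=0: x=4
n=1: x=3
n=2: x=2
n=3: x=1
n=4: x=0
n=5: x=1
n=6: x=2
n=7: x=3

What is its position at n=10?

x=6

The value travels 1 per step and bounces off the walls at 0 and 17.
  step 8: 3 → 4
  step 9: 4 → 5
  step 10: 5 → 6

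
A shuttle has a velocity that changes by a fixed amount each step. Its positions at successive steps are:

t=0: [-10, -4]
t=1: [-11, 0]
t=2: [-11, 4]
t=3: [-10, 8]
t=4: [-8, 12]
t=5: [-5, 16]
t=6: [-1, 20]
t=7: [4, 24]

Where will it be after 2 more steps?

[17, 32]

Taking differences between consecutive positions: [-1, +4], [+0, +4], [+1, +4], [+2, +4], [+3, +4], [+4, +4], [+5, +4]. These grow by [+1, +0] each step.
step 8: [4, 24] + [+6, +4] → [10, 28]
step 9: [10, 28] + [+7, +4] → [17, 32]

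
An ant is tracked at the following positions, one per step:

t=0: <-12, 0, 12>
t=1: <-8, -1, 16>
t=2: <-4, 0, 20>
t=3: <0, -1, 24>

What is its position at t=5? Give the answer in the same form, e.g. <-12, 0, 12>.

<8, -1, 32>

First: linear, +4 per step → 8 at step 5.
Second: cycles through 0, -1 every 2 steps. Step 5 lands at position 1 of the cycle → -1.
Third: linear, +4 per step → 32 at step 5.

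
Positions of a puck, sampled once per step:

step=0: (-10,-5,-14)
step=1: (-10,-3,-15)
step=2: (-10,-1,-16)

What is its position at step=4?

(-10,3,-18)

Each step adds (+0,+2,-1) to the position.
step 3: (-10,-1,-16) + (+0,+2,-1) → (-10,1,-17)
step 4: (-10,1,-17) + (+0,+2,-1) → (-10,3,-18)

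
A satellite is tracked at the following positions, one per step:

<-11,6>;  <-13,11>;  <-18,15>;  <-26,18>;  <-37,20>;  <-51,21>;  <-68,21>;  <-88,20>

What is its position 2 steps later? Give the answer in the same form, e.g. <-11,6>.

First differences are <-2,+5>, <-5,+4>, <-8,+3>, <-11,+2>, <-14,+1>, <-17,+0>, <-20,-1>; their common second difference is <-3,-1> (constant acceleration).
step 8: <-88,20> + <-23,-2> → <-111,18>
step 9: <-111,18> + <-26,-3> → <-137,15>

<-137,15>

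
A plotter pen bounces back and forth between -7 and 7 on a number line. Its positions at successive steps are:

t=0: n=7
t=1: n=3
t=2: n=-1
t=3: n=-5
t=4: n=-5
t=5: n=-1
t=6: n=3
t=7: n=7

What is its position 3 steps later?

n=-5

The value reflects between -7 and 7, moving 4 per step.
  step 8: 7 → 3
  step 9: 3 → -1
  step 10: -1 → -5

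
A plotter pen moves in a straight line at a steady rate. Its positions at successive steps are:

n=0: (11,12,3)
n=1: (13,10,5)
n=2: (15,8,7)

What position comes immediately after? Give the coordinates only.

The position changes by (+2,-2,+2) every step.
step 3: (15,8,7) + (+2,-2,+2) → (17,6,9)

(17,6,9)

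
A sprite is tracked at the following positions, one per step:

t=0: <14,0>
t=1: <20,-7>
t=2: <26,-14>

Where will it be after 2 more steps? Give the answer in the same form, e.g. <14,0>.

The position changes by <+6,-7> every step.
step 3: <26,-14> + <+6,-7> → <32,-21>
step 4: <32,-21> + <+6,-7> → <38,-28>

<38,-28>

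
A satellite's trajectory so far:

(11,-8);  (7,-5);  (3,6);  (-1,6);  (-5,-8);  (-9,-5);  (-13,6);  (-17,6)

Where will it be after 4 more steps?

First: linear, -4 per step → -33 at step 11.
Second: cycles through -8, -5, 6, 6 every 4 steps. Step 11 lands at position 3 of the cycle → 6.

(-33,6)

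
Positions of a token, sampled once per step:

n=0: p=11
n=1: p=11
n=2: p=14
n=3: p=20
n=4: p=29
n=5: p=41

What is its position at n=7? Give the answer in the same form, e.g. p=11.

p=74

First differences are +0, +3, +6, +9, +12; their common second difference is +3 (constant acceleration).
step 6: 41 + 15 → p=56
step 7: 56 + 18 → p=74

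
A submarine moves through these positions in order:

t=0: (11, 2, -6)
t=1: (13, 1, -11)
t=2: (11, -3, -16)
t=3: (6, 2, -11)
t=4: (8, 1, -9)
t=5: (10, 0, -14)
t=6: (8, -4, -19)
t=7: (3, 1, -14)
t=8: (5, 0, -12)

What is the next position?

(7, -1, -17)

Differencing gives (+2, -1, -5), (-2, -4, -5), (-5, +5, +5), (+2, -1, +2), (+2, -1, -5), (-2, -4, -5), (-5, +5, +5), (+2, -1, +2). This is the pattern (+2, -1, -5), (-2, -4, -5), (-5, +5, +5), (+2, -1, +2) repeated.
step 9: apply (+2, -1, -5) → (7, -1, -17)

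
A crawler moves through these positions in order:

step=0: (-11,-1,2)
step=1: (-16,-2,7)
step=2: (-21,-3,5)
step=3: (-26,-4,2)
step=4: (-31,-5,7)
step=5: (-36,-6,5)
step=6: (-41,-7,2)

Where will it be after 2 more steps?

The first coordinate changes by -5 each step, so at step 8 it is -11 + 8·(-5) = -51.
The second coordinate changes by -1 each step, so at step 8 it is -1 + 8·(-1) = -9.
The third coordinate repeats the cycle [2, 7, 5] with period 3; step 8 mod 3 = 2, giving 5.

(-51,-9,5)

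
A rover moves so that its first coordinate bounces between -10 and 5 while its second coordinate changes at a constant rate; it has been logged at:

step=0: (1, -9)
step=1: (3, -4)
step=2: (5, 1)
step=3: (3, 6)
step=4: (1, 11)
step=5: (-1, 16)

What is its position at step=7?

(-5, 26)

The first coordinate reflects between -10 and 5, moving 2 per step.
  step 6: -1 → -3
  step 7: -3 → -5
The second coordinate changes by +5 each step: at step 7 it is 26.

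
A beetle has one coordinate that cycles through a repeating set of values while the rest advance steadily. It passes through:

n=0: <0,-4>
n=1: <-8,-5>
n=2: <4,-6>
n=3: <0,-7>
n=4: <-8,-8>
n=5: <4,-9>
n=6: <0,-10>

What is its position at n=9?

The first coordinate repeats the cycle [0, -8, 4] with period 3; step 9 mod 3 = 0, giving 0.
The second coordinate changes by -1 each step, so at step 9 it is -4 + 9·(-1) = -13.

<0,-13>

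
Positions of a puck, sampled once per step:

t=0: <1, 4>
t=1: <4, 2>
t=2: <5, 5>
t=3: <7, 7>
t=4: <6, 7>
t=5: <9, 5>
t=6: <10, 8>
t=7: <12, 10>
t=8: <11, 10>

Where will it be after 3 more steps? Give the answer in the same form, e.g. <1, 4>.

<17, 13>

Differencing gives <+3, -2>, <+1, +3>, <+2, +2>, <-1, +0>, <+3, -2>, <+1, +3>, <+2, +2>, <-1, +0>. This is the pattern <+3, -2>, <+1, +3>, <+2, +2>, <-1, +0> repeated.
step 9: apply <+3, -2> → <14, 8>
step 10: apply <+1, +3> → <15, 11>
step 11: apply <+2, +2> → <17, 13>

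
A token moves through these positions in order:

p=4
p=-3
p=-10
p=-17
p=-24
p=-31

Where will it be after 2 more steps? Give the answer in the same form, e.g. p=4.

Constant displacement of -7 per step.
step 6: -31 − 7 → p=-38
step 7: -38 − 7 → p=-45

p=-45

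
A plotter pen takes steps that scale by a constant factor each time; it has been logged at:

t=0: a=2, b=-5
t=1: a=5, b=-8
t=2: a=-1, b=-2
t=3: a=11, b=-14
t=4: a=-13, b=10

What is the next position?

Step-to-step displacements: (+3,-3), (-6,+6), (+12,-12), (-24,+24); each is -2× the previous.
step 5: a=-13, b=10 + (+48,-48) → a=35, b=-38

a=35, b=-38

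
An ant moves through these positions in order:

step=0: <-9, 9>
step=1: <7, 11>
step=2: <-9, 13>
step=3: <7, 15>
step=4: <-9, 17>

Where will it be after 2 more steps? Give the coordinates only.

The first coordinate repeats the cycle [-9, 7] with period 2; step 6 mod 2 = 0, giving -9.
The second coordinate changes by +2 each step, so at step 6 it is 9 + 6·(2) = 21.

<-9, 21>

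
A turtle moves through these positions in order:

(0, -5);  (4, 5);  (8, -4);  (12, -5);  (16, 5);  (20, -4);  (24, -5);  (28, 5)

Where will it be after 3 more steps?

(40, 5)

The first coordinate changes by +4 each step, so at step 10 it is 0 + 10·(4) = 40.
The second coordinate repeats the cycle [-5, 5, -4] with period 3; step 10 mod 3 = 1, giving 5.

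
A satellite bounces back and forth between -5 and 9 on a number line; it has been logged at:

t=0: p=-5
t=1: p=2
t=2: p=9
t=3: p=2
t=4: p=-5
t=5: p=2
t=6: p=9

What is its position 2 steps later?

p=-5

The value travels 7 per step and bounces off the walls at -5 and 9.
  step 7: 9 → 2
  step 8: 2 → -5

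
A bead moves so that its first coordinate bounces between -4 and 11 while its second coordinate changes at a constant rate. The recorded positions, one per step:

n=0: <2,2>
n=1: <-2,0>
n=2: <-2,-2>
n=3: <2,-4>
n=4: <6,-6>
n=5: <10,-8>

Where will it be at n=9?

The first coordinate travels 4 per step and bounces off the walls at -4 and 11.
  step 6: 10 → 8
  step 7: 8 → 4
  step 8: 4 → 0
  step 9: 0 → -4
The second coordinate changes by -2 each step: at step 9 it is -16.

<-4,-16>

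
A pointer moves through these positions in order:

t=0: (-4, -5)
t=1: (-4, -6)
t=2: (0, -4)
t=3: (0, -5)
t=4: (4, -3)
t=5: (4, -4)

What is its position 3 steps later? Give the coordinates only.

(12, -1)

Differencing gives (+0, -1), (+4, +2), (+0, -1), (+4, +2), (+0, -1). This is the pattern (+0, -1), (+4, +2) repeated.
step 6: apply (+4, +2) → (8, -2)
step 7: apply (+0, -1) → (8, -3)
step 8: apply (+4, +2) → (12, -1)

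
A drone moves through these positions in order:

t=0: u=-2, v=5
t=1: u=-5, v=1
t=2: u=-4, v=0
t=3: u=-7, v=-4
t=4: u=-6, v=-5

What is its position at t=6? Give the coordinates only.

u=-8, v=-10

Step-to-step displacements: (-3,-4), (+1,-1), (-3,-4), (+1,-1) — a repeating cycle of length 2.
step 5: apply (-3,-4) → u=-9, v=-9
step 6: apply (+1,-1) → u=-8, v=-10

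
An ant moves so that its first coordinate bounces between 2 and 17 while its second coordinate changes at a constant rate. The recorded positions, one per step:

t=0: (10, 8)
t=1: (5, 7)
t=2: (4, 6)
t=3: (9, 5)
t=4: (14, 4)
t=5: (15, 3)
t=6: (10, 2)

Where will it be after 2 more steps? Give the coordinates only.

(4, 0)

The first coordinate reflects between 2 and 17, moving 5 per step.
  step 7: 10 → 5
  step 8: 5 → 4
The second coordinate changes by -1 each step: at step 8 it is 0.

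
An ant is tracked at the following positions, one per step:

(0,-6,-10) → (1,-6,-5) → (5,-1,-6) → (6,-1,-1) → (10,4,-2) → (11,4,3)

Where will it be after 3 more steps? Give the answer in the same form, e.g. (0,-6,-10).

Step-to-step displacements: (+1,+0,+5), (+4,+5,-1), (+1,+0,+5), (+4,+5,-1), (+1,+0,+5) — a repeating cycle of length 2.
step 6: apply (+4,+5,-1) → (15,9,2)
step 7: apply (+1,+0,+5) → (16,9,7)
step 8: apply (+4,+5,-1) → (20,14,6)

(20,14,6)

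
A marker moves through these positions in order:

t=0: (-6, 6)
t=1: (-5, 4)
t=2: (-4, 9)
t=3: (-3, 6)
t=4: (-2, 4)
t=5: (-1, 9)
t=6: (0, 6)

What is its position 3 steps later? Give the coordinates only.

The first coordinate changes by +1 each step, so at step 9 it is -6 + 9·(1) = 3.
The second coordinate repeats the cycle [6, 4, 9] with period 3; step 9 mod 3 = 0, giving 6.

(3, 6)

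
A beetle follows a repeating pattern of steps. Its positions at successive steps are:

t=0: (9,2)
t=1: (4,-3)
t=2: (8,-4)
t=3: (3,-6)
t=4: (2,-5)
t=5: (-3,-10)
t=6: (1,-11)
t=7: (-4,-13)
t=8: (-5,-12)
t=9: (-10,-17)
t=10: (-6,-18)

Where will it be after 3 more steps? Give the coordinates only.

(-17,-24)

Step-to-step displacements: (-5,-5), (+4,-1), (-5,-2), (-1,+1), (-5,-5), (+4,-1), (-5,-2), (-1,+1), (-5,-5), (+4,-1) — a repeating cycle of length 4.
step 11: apply (-5,-2) → (-11,-20)
step 12: apply (-1,+1) → (-12,-19)
step 13: apply (-5,-5) → (-17,-24)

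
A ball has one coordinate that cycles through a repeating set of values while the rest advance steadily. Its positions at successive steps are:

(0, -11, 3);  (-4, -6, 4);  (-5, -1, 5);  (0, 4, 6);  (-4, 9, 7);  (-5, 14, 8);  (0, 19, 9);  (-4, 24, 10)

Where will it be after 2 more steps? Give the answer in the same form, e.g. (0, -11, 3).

(0, 34, 12)

The first coordinate repeats the cycle [0, -4, -5] with period 3; step 9 mod 3 = 0, giving 0.
The second coordinate changes by +5 each step, so at step 9 it is -11 + 9·(5) = 34.
The third coordinate changes by +1 each step, so at step 9 it is 3 + 9·(1) = 12.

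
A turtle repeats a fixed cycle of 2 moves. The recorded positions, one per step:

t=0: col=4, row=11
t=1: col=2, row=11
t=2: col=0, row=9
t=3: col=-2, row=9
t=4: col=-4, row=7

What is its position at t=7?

Differencing gives (-2,+0), (-2,-2), (-2,+0), (-2,-2). This is the pattern (-2,+0), (-2,-2) repeated.
step 5: apply (-2,+0) → col=-6, row=7
step 6: apply (-2,-2) → col=-8, row=5
step 7: apply (-2,+0) → col=-10, row=5

col=-10, row=5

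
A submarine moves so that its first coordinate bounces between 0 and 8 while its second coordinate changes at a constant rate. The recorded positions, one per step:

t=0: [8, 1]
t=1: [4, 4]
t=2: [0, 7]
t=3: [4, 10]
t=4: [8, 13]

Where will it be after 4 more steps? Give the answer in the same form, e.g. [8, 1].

[8, 25]

The first coordinate travels 4 per step and bounces off the walls at 0 and 8.
  step 5: 8 → 4
  step 6: 4 → 0
  step 7: 0 → 4
  step 8: 4 → 8
The second coordinate changes by +3 each step: at step 8 it is 25.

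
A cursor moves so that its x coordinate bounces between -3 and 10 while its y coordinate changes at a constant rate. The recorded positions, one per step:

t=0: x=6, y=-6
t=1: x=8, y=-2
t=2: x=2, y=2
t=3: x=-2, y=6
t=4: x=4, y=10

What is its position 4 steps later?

x=2, y=26

The x coordinate reflects between -3 and 10, moving 6 per step.
  step 5: 4 → 10
  step 6: 10 → 4
  step 7: 4 → -2
  step 8: -2 → 2
The y coordinate changes by +4 each step: at step 8 it is 26.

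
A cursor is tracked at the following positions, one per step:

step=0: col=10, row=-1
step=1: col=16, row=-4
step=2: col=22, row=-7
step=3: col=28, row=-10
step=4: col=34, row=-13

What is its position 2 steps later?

col=46, row=-19

Constant displacement of (+6,-3) per step.
step 5: col=34, row=-13 + (+6,-3) → col=40, row=-16
step 6: col=40, row=-16 + (+6,-3) → col=46, row=-19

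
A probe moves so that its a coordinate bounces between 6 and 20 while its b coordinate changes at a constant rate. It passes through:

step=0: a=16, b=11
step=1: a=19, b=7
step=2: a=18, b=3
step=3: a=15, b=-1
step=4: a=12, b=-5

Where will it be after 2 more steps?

a=6, b=-13

The a coordinate travels 3 per step and bounces off the walls at 6 and 20.
  step 5: 12 → 9
  step 6: 9 → 6
The b coordinate changes by -4 each step: at step 6 it is -13.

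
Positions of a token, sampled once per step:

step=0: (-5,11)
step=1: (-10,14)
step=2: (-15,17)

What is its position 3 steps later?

(-30,26)

Constant displacement of (-5,+3) per step.
step 3: (-15,17) + (-5,+3) → (-20,20)
step 4: (-20,20) + (-5,+3) → (-25,23)
step 5: (-25,23) + (-5,+3) → (-30,26)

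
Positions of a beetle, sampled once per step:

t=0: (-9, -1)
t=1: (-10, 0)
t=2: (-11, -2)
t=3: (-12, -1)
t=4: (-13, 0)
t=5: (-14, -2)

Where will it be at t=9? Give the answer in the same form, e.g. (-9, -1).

(-18, -1)

The first coordinate changes by -1 each step, so at step 9 it is -9 + 9·(-1) = -18.
The second coordinate repeats the cycle [-1, 0, -2] with period 3; step 9 mod 3 = 0, giving -1.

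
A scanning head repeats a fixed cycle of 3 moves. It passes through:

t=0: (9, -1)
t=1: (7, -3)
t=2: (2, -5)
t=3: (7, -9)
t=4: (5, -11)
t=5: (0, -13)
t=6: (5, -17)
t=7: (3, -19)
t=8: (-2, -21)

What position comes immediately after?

(3, -25)

Step-to-step displacements: (-2, -2), (-5, -2), (+5, -4), (-2, -2), (-5, -2), (+5, -4), (-2, -2), (-5, -2) — a repeating cycle of length 3.
step 9: apply (+5, -4) → (3, -25)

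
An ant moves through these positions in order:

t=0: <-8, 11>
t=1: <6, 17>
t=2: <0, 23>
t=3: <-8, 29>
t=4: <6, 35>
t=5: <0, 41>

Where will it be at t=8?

First: cycles through -8, 6, 0 every 3 steps. Step 8 lands at position 2 of the cycle → 0.
Second: linear, +6 per step → 59 at step 8.

<0, 59>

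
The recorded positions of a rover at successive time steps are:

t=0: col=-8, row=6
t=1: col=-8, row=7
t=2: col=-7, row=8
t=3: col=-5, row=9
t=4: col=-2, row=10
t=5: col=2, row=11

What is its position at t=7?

First differences are (+0, +1), (+1, +1), (+2, +1), (+3, +1), (+4, +1); their common second difference is (+1, +0) (constant acceleration).
step 6: col=2, row=11 + (+5, +1) → col=7, row=12
step 7: col=7, row=12 + (+6, +1) → col=13, row=13

col=13, row=13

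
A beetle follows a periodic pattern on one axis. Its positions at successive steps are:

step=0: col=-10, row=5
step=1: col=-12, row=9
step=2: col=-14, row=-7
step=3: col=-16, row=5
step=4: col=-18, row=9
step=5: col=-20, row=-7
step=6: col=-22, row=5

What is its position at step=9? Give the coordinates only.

col=-28, row=5

Col: linear, -2 per step → -28 at step 9.
Row: cycles through 5, 9, -7 every 3 steps. Step 9 lands at position 0 of the cycle → 5.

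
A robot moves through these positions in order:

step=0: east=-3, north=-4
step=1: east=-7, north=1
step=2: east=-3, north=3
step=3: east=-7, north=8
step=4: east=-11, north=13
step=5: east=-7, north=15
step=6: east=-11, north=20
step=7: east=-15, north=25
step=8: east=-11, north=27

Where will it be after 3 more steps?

east=-15, north=39

The moves between consecutive positions are (-4, +5), (+4, +2), (-4, +5), (-4, +5), (+4, +2), (-4, +5), (-4, +5), (+4, +2); they repeat the 3-cycle [(-4, +5), (+4, +2), (-4, +5)].
step 9: apply (-4, +5) → east=-15, north=32
step 10: apply (-4, +5) → east=-19, north=37
step 11: apply (+4, +2) → east=-15, north=39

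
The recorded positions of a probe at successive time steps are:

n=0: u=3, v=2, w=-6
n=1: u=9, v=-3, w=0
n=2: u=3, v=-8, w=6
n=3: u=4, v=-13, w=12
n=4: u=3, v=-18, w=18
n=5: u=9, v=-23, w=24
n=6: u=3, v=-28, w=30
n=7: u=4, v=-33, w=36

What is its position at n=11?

The u coordinate repeats the cycle [3, 9, 3, 4] with period 4; step 11 mod 4 = 3, giving 4.
The v coordinate changes by -5 each step, so at step 11 it is 2 + 11·(-5) = -53.
The w coordinate changes by +6 each step, so at step 11 it is -6 + 11·(6) = 60.

u=4, v=-53, w=60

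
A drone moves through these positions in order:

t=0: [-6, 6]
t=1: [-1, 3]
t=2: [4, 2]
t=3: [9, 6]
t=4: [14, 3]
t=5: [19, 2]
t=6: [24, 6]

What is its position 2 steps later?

First: linear, +5 per step → 34 at step 8.
Second: cycles through 6, 3, 2 every 3 steps. Step 8 lands at position 2 of the cycle → 2.

[34, 2]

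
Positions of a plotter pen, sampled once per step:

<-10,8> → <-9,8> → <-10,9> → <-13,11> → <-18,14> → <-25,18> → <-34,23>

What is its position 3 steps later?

<-73,44>

Taking differences between consecutive positions: <+1,+0>, <-1,+1>, <-3,+2>, <-5,+3>, <-7,+4>, <-9,+5>. These grow by <-2,+1> each step.
step 7: <-34,23> + <-11,+6> → <-45,29>
step 8: <-45,29> + <-13,+7> → <-58,36>
step 9: <-58,36> + <-15,+8> → <-73,44>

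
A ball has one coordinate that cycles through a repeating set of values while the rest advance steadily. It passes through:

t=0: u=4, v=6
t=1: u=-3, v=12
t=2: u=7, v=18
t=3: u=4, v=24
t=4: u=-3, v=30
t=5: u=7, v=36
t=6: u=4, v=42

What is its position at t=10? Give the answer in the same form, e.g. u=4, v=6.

u=-3, v=66

U: cycles through 4, -3, 7 every 3 steps. Step 10 lands at position 1 of the cycle → -3.
V: linear, +6 per step → 66 at step 10.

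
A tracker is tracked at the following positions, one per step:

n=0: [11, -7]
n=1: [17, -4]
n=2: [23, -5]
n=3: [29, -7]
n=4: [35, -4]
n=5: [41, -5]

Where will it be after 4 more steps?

[65, -7]

First: linear, +6 per step → 65 at step 9.
Second: cycles through -7, -4, -5 every 3 steps. Step 9 lands at position 0 of the cycle → -7.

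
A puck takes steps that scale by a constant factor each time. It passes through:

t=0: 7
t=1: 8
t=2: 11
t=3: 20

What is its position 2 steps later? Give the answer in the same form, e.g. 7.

128

Consecutive displacements +1, +3, +9 scale by a factor of 3 each step.
step 4: 20 + 27 → 47
step 5: 47 + 81 → 128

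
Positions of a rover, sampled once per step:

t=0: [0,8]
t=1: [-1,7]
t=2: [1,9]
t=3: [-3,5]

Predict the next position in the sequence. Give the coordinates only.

Consecutive displacements [-1,-1], [+2,+2], [-4,-4] scale by a factor of -2 each step.
step 4: [-3,5] + [+8,+8] → [5,13]

[5,13]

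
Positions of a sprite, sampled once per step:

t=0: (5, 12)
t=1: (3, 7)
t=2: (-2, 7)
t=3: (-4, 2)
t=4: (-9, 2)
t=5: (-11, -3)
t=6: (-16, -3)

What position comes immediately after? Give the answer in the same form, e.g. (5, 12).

(-18, -8)

The moves between consecutive positions are (-2, -5), (-5, +0), (-2, -5), (-5, +0), (-2, -5), (-5, +0); they repeat the 2-cycle [(-2, -5), (-5, +0)].
step 7: apply (-2, -5) → (-18, -8)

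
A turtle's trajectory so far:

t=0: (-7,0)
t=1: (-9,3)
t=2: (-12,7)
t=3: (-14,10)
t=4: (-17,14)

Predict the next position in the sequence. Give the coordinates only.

Differencing gives (-2,+3), (-3,+4), (-2,+3), (-3,+4). This is the pattern (-2,+3), (-3,+4) repeated.
step 5: apply (-2,+3) → (-19,17)

(-19,17)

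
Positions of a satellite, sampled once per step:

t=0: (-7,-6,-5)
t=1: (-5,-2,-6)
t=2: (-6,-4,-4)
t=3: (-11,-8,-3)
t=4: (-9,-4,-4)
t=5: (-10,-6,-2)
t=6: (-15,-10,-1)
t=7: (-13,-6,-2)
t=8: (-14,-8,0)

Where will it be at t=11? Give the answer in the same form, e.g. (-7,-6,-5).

Step-to-step displacements: (+2,+4,-1), (-1,-2,+2), (-5,-4,+1), (+2,+4,-1), (-1,-2,+2), (-5,-4,+1), (+2,+4,-1), (-1,-2,+2) — a repeating cycle of length 3.
step 9: apply (-5,-4,+1) → (-19,-12,1)
step 10: apply (+2,+4,-1) → (-17,-8,0)
step 11: apply (-1,-2,+2) → (-18,-10,2)

(-18,-10,2)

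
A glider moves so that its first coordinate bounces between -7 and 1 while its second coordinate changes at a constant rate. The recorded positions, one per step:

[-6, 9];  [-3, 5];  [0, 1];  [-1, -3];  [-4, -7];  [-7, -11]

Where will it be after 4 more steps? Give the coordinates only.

[-3, -27]

The first coordinate travels 3 per step and bounces off the walls at -7 and 1.
  step 6: -7 → -4
  step 7: -4 → -1
  step 8: -1 → 0
  step 9: 0 → -3
The second coordinate changes by -4 each step: at step 9 it is -27.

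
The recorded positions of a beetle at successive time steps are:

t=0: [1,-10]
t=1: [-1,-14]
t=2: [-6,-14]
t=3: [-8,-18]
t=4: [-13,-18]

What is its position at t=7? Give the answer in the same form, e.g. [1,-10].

[-22,-26]

Step-to-step displacements: [-2,-4], [-5,+0], [-2,-4], [-5,+0] — a repeating cycle of length 2.
step 5: apply [-2,-4] → [-15,-22]
step 6: apply [-5,+0] → [-20,-22]
step 7: apply [-2,-4] → [-22,-26]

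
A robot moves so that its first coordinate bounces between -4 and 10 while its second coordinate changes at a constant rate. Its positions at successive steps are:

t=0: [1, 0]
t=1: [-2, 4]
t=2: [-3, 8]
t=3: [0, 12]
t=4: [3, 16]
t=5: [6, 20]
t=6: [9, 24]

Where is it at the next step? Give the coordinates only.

The first coordinate travels 3 per step and bounces off the walls at -4 and 10.
  step 7: 9 → 8
The second coordinate changes by +4 each step: at step 7 it is 28.

[8, 28]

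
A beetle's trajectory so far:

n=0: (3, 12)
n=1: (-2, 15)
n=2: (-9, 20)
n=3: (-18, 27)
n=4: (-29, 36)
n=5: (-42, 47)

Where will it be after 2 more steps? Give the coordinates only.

Successive displacements: (-5, +3), (-7, +5), (-9, +7), (-11, +9), (-13, +11) — each changes by (-2, +2).
step 6: (-42, 47) + (-15, +13) → (-57, 60)
step 7: (-57, 60) + (-17, +15) → (-74, 75)

(-74, 75)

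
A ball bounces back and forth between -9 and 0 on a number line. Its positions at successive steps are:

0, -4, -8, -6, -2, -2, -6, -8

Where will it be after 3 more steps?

The value travels 4 per step and bounces off the walls at -9 and 0.
  step 8: -8 → -4
  step 9: -4 → 0
  step 10: 0 → -4

-4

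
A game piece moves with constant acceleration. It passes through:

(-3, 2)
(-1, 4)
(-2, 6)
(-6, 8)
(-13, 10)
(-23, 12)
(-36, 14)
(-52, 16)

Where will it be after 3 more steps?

Taking differences between consecutive positions: (+2, +2), (-1, +2), (-4, +2), (-7, +2), (-10, +2), (-13, +2), (-16, +2). These grow by (-3, +0) each step.
step 8: (-52, 16) + (-19, +2) → (-71, 18)
step 9: (-71, 18) + (-22, +2) → (-93, 20)
step 10: (-93, 20) + (-25, +2) → (-118, 22)

(-118, 22)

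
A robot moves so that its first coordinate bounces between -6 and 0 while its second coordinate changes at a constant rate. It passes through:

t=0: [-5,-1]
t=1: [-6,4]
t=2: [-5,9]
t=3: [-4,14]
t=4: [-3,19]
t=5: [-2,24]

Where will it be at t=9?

[-2,44]

The first coordinate reflects between -6 and 0, moving 1 per step.
  step 6: -2 → -1
  step 7: -1 → 0
  step 8: 0 → -1
  step 9: -1 → -2
The second coordinate changes by +5 each step: at step 9 it is 44.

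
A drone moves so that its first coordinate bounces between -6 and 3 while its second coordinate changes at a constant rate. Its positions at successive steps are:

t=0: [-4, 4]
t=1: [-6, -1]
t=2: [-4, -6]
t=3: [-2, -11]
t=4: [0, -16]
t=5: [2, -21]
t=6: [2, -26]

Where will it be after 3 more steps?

The first coordinate travels 2 per step and bounces off the walls at -6 and 3.
  step 7: 2 → 0
  step 8: 0 → -2
  step 9: -2 → -4
The second coordinate changes by -5 each step: at step 9 it is -41.

[-4, -41]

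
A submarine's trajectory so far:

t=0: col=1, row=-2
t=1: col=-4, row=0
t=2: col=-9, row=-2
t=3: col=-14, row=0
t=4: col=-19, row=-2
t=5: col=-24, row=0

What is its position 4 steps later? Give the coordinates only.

col=-44, row=0

Col: linear, -5 per step → -44 at step 9.
Row: cycles through -2, 0 every 2 steps. Step 9 lands at position 1 of the cycle → 0.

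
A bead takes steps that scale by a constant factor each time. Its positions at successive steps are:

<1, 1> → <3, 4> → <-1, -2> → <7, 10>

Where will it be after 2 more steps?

<23, 34>

Consecutive displacements <+2, +3>, <-4, -6>, <+8, +12> scale by a factor of -2 each step.
step 4: <7, 10> + <-16, -24> → <-9, -14>
step 5: <-9, -14> + <+32, +48> → <23, 34>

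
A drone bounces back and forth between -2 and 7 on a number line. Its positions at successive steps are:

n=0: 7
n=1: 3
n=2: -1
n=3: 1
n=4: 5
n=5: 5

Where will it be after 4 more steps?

The value reflects between -2 and 7, moving 4 per step.
  step 6: 5 → 1
  step 7: 1 → -1
  step 8: -1 → 3
  step 9: 3 → 7

7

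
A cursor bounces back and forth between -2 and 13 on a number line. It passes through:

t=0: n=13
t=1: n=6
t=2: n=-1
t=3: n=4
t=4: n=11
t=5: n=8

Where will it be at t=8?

n=9

The value travels 7 per step and bounces off the walls at -2 and 13.
  step 6: 8 → 1
  step 7: 1 → 2
  step 8: 2 → 9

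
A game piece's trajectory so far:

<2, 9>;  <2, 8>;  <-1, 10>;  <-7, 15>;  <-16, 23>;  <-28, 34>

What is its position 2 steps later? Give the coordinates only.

<-61, 65>

First differences are <+0, -1>, <-3, +2>, <-6, +5>, <-9, +8>, <-12, +11>; their common second difference is <-3, +3> (constant acceleration).
step 6: <-28, 34> + <-15, +14> → <-43, 48>
step 7: <-43, 48> + <-18, +17> → <-61, 65>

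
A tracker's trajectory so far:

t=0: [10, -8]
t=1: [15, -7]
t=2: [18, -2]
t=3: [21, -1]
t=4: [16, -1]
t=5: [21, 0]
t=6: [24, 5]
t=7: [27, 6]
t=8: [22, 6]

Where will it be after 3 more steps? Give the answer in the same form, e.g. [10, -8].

Differencing gives [+5, +1], [+3, +5], [+3, +1], [-5, +0], [+5, +1], [+3, +5], [+3, +1], [-5, +0]. This is the pattern [+5, +1], [+3, +5], [+3, +1], [-5, +0] repeated.
step 9: apply [+5, +1] → [27, 7]
step 10: apply [+3, +5] → [30, 12]
step 11: apply [+3, +1] → [33, 13]

[33, 13]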